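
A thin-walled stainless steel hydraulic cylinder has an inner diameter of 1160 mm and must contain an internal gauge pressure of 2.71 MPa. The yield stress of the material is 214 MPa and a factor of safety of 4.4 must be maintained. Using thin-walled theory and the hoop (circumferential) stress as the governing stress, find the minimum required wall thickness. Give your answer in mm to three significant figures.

t = 32.3 mm

σ_allow = 214/4.4 = 48.64 MPa.
Hoop stress σ_h = pD/(2t), so t = pD/(2σ_allow) = 2.71×1160/(2×48.64) = 32.32 mm.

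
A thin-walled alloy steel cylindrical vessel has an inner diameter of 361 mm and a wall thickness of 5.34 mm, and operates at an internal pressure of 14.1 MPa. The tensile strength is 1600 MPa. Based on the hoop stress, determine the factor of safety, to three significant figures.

n = 3.36

σ_h = pD/(2t) = 14.1×361/(2×5.34) = 476.6 MPa.
n = 1600/476.6 = 3.357.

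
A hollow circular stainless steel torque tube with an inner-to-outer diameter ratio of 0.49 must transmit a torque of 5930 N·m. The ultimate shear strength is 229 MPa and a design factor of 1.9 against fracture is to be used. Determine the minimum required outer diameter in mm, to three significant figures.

τ_allow = 229/1.9 = 120.5 MPa.
For a hollow shaft τ = 16T/[πd_o³(1−k⁴)] with k = 0.49, so 1−k⁴ = 0.9424.
d_o³ = 16T/[π τ_allow (1−k⁴)] = 16×5930000/(π×120.5×0.9424) = 265900 mm³.
d_o = 64.30 mm.

d_o = 64.3 mm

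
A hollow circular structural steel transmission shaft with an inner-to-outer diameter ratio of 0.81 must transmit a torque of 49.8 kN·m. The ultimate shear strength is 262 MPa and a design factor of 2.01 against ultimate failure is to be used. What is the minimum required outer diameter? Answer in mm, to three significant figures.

d_o = 151 mm

τ_allow = 262/2.01 = 130.3 MPa.
For a hollow shaft τ = 16T/[πd_o³(1−k⁴)] with k = 0.81, so 1−k⁴ = 0.5695.
d_o³ = 16T/[π τ_allow (1−k⁴)] = 16×4.9800×10^7/(π×130.3×0.5695) = 3.416×10^6 mm³.
d_o = 150.6 mm.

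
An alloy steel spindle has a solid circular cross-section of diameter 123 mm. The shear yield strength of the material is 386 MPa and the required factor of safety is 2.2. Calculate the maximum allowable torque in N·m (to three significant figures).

T_allow = 64100 N·m

τ_allow = 386/2.2 = 175.5 MPa.
For a solid shaft T_allow = τ_allow·πd³/16; πd³/16 = π×123³/16 = 365400 mm³.
T_allow = 175.5×365400 = 6.411×10^7 N·mm = 64110 N·m.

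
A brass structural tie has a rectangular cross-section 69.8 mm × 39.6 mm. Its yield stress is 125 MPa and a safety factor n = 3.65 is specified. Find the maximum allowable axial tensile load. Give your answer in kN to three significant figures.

σ_allow = 125/3.65 = 34.25 MPa.
A = 69.8×39.6 = 2764 mm².
F_allow = σ_allow × A = 34.25×2764 = 94660 N.

F_allow = 94.7 kN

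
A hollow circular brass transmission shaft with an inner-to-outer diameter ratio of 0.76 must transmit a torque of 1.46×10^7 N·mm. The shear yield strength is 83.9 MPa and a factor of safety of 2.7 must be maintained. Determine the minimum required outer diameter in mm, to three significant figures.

τ_allow = 83.9/2.7 = 31.07 MPa.
For a hollow shaft τ = 16T/[πd_o³(1−k⁴)] with k = 0.76, so 1−k⁴ = 0.6664.
d_o³ = 16T/[π τ_allow (1−k⁴)] = 16×1.4600×10^7/(π×31.07×0.6664) = 3.591×10^6 mm³.
d_o = 153.1 mm.

d_o = 153 mm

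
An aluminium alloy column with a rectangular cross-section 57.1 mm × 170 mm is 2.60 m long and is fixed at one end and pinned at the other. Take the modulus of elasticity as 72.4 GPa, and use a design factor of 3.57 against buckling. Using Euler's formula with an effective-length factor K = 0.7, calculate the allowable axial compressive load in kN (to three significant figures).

P_allow = 159 kN

Buckling occurs about the weak axis: I_min = h·b³/12 = 170×57.1³/12 = 2.637×10^6 mm⁴ (b = 57.1 mm is the smaller dimension).
Effective length L_e = KL = 0.7×2.60 m = 1820 mm.
Euler critical load P_cr = π²EI/L_e² = π²×72400×2.637×10^6/1820² = 568900 N.
P_allow = P_cr/n = 568900/3.57 = 159400 N.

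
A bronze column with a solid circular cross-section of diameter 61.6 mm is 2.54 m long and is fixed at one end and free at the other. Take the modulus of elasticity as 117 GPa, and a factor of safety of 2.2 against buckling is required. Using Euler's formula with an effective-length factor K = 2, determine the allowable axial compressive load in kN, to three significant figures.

P_allow = 14.4 kN

I = πd⁴/64 = π×61.6⁴/64 = 706800 mm⁴.
Effective length L_e = KL = 2×2.54 m = 5080 mm.
Euler critical load P_cr = π²EI/L_e² = π²×117000×706800/5080² = 31630 N.
P_allow = P_cr/n = 31630/2.2 = 14380 N.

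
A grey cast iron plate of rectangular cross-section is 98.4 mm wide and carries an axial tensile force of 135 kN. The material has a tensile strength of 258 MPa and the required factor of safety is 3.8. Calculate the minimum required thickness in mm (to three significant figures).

t = 20.2 mm

σ_allow = 258/3.8 = 67.89 MPa.
Required area A = F/σ_allow = 135000/67.89 = 1988 mm².
t = A/w = 1988/98.4 = 20.21 mm.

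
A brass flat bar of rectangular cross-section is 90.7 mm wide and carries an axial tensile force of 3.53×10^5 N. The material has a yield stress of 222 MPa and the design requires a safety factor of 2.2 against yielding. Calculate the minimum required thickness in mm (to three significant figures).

t = 38.6 mm

σ_allow = 222/2.2 = 100.9 MPa.
Required area A = F/σ_allow = 353000/100.9 = 3498 mm².
t = A/w = 3498/90.7 = 38.57 mm.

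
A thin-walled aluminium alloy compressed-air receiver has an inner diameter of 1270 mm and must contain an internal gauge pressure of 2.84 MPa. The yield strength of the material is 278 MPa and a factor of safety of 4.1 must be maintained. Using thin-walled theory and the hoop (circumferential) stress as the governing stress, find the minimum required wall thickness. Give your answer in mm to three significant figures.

σ_allow = 278/4.1 = 67.80 MPa.
Hoop stress σ_h = pD/(2t), so t = pD/(2σ_allow) = 2.84×1270/(2×67.80) = 26.60 mm.

t = 26.6 mm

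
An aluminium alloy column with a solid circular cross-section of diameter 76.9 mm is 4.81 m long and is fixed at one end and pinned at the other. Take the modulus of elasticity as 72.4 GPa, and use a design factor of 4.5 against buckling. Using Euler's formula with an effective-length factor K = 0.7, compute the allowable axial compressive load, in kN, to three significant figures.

P_allow = 24.0 kN

I = πd⁴/64 = π×76.9⁴/64 = 1.717×10^6 mm⁴.
Effective length L_e = KL = 0.7×4.81 m = 3367 mm.
Euler critical load P_cr = π²EI/L_e² = π²×72400×1.717×10^6/3367² = 108200 N.
P_allow = P_cr/n = 108200/4.5 = 24040 N.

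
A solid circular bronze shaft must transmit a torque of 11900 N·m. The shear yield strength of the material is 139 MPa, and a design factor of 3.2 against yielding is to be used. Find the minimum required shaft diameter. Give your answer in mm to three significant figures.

d = 112 mm

Allowable shear stress τ_allow = 139/3.2 = 43.44 MPa.
For a solid shaft τ = 16T/(πd³), so d³ = 16T/(π τ_allow) = 16×1.1900×10^7/(π×43.44) = 1.395×10^6 mm³.
d = (1.395×10^6)^(1/3) = 111.7 mm.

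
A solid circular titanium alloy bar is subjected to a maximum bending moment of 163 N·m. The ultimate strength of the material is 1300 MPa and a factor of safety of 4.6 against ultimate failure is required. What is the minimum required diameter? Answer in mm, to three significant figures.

d = 18.0 mm

σ_allow = 1300/4.6 = 282.6 MPa.
For a solid circular section σ = 32M/(πd³), so d³ = 32M/(π σ_allow) = 32×163000/(π×282.6) = 5875 mm³.
d = 18.04 mm.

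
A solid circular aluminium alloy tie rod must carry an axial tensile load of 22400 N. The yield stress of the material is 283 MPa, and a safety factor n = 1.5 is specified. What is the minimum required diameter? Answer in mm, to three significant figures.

Allowable stress σ_allow = 283/1.5 = 188.7 MPa.
Required area A = F/σ_allow = 22400/188.7 = 118.7 mm².
A = πd²/4 → d = √(4A/π) = 12.30 mm.

d = 12.3 mm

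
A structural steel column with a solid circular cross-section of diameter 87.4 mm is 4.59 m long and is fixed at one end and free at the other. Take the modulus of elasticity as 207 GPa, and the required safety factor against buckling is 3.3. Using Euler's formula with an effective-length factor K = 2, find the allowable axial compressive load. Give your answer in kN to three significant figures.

I = πd⁴/64 = π×87.4⁴/64 = 2.864×10^6 mm⁴.
Effective length L_e = KL = 2×4.59 m = 9180 mm.
Euler critical load P_cr = π²EI/L_e² = π²×207000×2.864×10^6/9180² = 69440 N.
P_allow = P_cr/n = 69440/3.3 = 21040 N.

P_allow = 21.0 kN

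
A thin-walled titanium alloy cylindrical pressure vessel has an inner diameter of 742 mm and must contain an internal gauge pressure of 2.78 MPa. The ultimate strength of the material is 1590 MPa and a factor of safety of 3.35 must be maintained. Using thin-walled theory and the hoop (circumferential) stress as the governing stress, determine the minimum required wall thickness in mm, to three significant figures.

t = 2.17 mm

σ_allow = 1590/3.35 = 474.6 MPa.
Hoop stress σ_h = pD/(2t), so t = pD/(2σ_allow) = 2.78×742/(2×474.6) = 2.173 mm.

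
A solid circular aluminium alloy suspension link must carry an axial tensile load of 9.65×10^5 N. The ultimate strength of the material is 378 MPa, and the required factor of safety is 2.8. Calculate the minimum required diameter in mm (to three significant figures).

d = 95.4 mm

Allowable stress σ_allow = 378/2.8 = 135.0 MPa.
Required area A = F/σ_allow = 965000/135.0 = 7148 mm².
A = πd²/4 → d = √(4A/π) = 95.40 mm.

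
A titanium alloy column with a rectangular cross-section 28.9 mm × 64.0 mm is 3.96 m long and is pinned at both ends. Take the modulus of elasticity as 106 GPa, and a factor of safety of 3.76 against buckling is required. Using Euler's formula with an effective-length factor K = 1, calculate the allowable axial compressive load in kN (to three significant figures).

P_allow = 2.28 kN

Buckling occurs about the weak axis: I_min = h·b³/12 = 64.0×28.9³/12 = 128700 mm⁴ (b = 28.9 mm is the smaller dimension).
Effective length L_e = KL = 1×3.96 m = 3960 mm.
Euler critical load P_cr = π²EI/L_e² = π²×106000×128700/3960² = 8588 N.
P_allow = P_cr/n = 8588/3.76 = 2284 N.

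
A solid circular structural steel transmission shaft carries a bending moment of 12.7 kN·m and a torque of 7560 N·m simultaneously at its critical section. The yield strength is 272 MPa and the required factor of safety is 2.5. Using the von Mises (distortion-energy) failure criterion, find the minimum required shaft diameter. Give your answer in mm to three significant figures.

d = 110 mm

σ_allow = σ_y/n = 272/2.5 = 108.8 MPa.
For a solid shaft σ_b = 32M/(πd³) and τ = 16T/(πd³), so the von Mises stress is σ' = (16/πd³)·√(4M²+3T²).
√(4M²+3T²) = √(4×(1.270×10^7)² + 3×(7.560×10^6)²) = 2.858×10^7 N·mm.
d³ = 16×2.858×10^7/(π×108.8) = 1.338×10^6 mm³.
d = 110.2 mm.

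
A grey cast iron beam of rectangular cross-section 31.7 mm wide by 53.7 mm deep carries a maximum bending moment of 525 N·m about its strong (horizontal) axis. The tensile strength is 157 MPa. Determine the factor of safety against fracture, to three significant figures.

n = 4.56

Section modulus S = bh²/6 = 31.7×53.7²/6 = 15240 mm³.
σ = M/S = 525000/15240 = 34.46 MPa.
n = 157/34.46 = 4.556.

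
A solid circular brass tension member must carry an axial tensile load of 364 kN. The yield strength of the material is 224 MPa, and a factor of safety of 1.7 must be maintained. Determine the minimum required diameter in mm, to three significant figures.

d = 59.3 mm

Allowable stress σ_allow = 224/1.7 = 131.8 MPa.
Required area A = F/σ_allow = 364000/131.8 = 2762 mm².
A = πd²/4 → d = √(4A/π) = 59.31 mm.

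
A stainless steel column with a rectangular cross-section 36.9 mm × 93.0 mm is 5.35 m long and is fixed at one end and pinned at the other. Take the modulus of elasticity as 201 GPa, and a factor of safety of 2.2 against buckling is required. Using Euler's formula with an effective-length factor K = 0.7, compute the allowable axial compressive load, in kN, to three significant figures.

P_allow = 25.0 kN

Buckling occurs about the weak axis: I_min = h·b³/12 = 93.0×36.9³/12 = 389400 mm⁴ (b = 36.9 mm is the smaller dimension).
Effective length L_e = KL = 0.7×5.35 m = 3745 mm.
Euler critical load P_cr = π²EI/L_e² = π²×201000×389400/3745² = 55080 N.
P_allow = P_cr/n = 55080/2.2 = 25040 N.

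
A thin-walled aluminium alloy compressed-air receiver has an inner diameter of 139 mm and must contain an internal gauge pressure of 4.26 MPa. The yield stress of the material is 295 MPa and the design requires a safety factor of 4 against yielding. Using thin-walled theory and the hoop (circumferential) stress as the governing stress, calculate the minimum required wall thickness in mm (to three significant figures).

t = 4.01 mm

σ_allow = 295/4 = 73.75 MPa.
Hoop stress σ_h = pD/(2t), so t = pD/(2σ_allow) = 4.26×139/(2×73.75) = 4.015 mm.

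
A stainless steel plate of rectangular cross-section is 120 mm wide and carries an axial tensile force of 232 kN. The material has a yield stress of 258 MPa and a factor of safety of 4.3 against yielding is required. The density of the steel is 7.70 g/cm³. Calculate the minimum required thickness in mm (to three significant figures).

σ_allow = 258/4.3 = 60.00 MPa.
Required area A = F/σ_allow = 232000/60.00 = 3867 mm².
t = A/w = 3867/120 = 32.22 mm.

t = 32.2 mm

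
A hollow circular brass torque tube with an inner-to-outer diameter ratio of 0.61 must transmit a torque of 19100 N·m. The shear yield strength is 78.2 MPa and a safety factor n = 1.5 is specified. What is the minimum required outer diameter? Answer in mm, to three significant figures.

d_o = 129 mm

τ_allow = 78.2/1.5 = 52.13 MPa.
For a hollow shaft τ = 16T/[πd_o³(1−k⁴)] with k = 0.61, so 1−k⁴ = 0.8615.
d_o³ = 16T/[π τ_allow (1−k⁴)] = 16×1.9100×10^7/(π×52.13×0.8615) = 2.166×10^6 mm³.
d_o = 129.4 mm.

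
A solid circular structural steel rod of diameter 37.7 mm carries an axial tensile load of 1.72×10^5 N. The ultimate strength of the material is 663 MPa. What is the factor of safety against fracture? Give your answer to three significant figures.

A = πd²/4 = 1116 mm².
σ = F/A = 172000/1116 = 154.1 MPa.
n = 663/154.1 = 4.303.

n = 4.30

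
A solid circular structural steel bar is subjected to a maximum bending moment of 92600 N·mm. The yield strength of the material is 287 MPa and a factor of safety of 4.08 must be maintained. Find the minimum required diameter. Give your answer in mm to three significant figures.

d = 23.8 mm

σ_allow = 287/4.08 = 70.34 MPa.
For a solid circular section σ = 32M/(πd³), so d³ = 32M/(π σ_allow) = 32×92600/(π×70.34) = 13410 mm³.
d = 23.76 mm.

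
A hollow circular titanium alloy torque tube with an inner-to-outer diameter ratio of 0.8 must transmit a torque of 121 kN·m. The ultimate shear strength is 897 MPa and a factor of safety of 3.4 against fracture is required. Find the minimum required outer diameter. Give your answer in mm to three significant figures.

d_o = 158 mm

τ_allow = 897/3.4 = 263.8 MPa.
For a hollow shaft τ = 16T/[πd_o³(1−k⁴)] with k = 0.8, so 1−k⁴ = 0.5904.
d_o³ = 16T/[π τ_allow (1−k⁴)] = 16×1.2100×10^8/(π×263.8×0.5904) = 3.956×10^6 mm³.
d_o = 158.2 mm.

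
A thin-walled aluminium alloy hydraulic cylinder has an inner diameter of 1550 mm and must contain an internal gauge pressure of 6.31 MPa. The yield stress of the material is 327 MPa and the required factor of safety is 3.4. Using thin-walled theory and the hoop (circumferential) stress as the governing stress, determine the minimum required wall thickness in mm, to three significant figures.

σ_allow = 327/3.4 = 96.18 MPa.
Hoop stress σ_h = pD/(2t), so t = pD/(2σ_allow) = 6.31×1550/(2×96.18) = 50.85 mm.

t = 50.8 mm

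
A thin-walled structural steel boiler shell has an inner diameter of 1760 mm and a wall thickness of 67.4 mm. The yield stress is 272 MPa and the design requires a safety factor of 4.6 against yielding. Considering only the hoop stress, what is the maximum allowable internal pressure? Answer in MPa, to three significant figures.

σ_allow = 272/4.6 = 59.13 MPa.
σ_h = pD/(2t) → p_allow = 2σ_allow t/D = 2×59.13×67.4/1760 = 4.529 MPa.

p_allow = 4.53 MPa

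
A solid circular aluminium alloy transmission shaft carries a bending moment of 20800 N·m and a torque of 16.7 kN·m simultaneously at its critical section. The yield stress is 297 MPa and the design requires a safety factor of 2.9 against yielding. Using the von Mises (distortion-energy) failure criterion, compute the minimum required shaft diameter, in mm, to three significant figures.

σ_allow = σ_y/n = 297/2.9 = 102.4 MPa.
For a solid shaft σ_b = 32M/(πd³) and τ = 16T/(πd³), so the von Mises stress is σ' = (16/πd³)·√(4M²+3T²).
√(4M²+3T²) = √(4×(2.080×10^7)² + 3×(1.670×10^7)²) = 5.067×10^7 N·mm.
d³ = 16×5.067×10^7/(π×102.4) = 2.520×10^6 mm³.
d = 136.1 mm.

d = 136 mm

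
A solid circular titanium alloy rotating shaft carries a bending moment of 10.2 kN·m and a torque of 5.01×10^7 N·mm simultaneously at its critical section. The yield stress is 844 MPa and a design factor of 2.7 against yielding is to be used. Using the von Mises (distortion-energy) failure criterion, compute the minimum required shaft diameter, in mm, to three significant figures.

σ_allow = σ_y/n = 844/2.7 = 312.6 MPa.
For a solid shaft σ_b = 32M/(πd³) and τ = 16T/(πd³), so the von Mises stress is σ' = (16/πd³)·√(4M²+3T²).
√(4M²+3T²) = √(4×(1.020×10^7)² + 3×(5.010×10^7)²) = 8.914×10^7 N·mm.
d³ = 16×8.914×10^7/(π×312.6) = 1.452×10^6 mm³.
d = 113.2 mm.

d = 113 mm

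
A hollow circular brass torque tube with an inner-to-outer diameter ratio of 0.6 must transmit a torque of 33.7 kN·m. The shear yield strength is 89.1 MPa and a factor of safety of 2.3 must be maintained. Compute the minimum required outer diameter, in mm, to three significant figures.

τ_allow = 89.1/2.3 = 38.74 MPa.
For a hollow shaft τ = 16T/[πd_o³(1−k⁴)] with k = 0.6, so 1−k⁴ = 0.8704.
d_o³ = 16T/[π τ_allow (1−k⁴)] = 16×3.3700×10^7/(π×38.74×0.8704) = 5.090×10^6 mm³.
d_o = 172.0 mm.

d_o = 172 mm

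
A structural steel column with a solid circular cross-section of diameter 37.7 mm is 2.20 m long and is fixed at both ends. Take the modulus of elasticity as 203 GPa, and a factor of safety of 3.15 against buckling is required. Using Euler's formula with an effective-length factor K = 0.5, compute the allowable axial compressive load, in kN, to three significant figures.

I = πd⁴/64 = π×37.7⁴/64 = 99160 mm⁴.
Effective length L_e = KL = 0.5×2.20 m = 1100 mm.
Euler critical load P_cr = π²EI/L_e² = π²×203000×99160/1100² = 164200 N.
P_allow = P_cr/n = 164200/3.15 = 52120 N.

P_allow = 52.1 kN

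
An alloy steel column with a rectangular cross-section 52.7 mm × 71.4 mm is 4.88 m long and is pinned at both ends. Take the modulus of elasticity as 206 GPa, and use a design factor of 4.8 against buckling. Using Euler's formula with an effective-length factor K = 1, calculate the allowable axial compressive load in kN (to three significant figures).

Buckling occurs about the weak axis: I_min = h·b³/12 = 71.4×52.7³/12 = 870900 mm⁴ (b = 52.7 mm is the smaller dimension).
Effective length L_e = KL = 1×4.88 m = 4880 mm.
Euler critical load P_cr = π²EI/L_e² = π²×206000×870900/4880² = 74350 N.
P_allow = P_cr/n = 74350/4.8 = 15490 N.

P_allow = 15.5 kN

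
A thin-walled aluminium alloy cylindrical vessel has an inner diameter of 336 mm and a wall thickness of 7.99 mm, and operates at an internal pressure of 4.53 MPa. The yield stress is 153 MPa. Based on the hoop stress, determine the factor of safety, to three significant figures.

n = 1.61

σ_h = pD/(2t) = 4.53×336/(2×7.99) = 95.25 MPa.
n = 153/95.25 = 1.606.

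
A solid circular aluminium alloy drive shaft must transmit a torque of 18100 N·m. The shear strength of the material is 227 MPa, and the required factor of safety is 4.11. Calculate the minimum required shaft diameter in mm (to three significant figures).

d = 119 mm

Allowable shear stress τ_allow = 227/4.11 = 55.23 MPa.
For a solid shaft τ = 16T/(πd³), so d³ = 16T/(π τ_allow) = 16×1.8100×10^7/(π×55.23) = 1.669×10^6 mm³.
d = (1.669×10^6)^(1/3) = 118.6 mm.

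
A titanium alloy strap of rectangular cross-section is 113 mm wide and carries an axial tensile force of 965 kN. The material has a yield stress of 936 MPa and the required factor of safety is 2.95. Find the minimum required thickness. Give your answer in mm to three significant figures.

t = 26.9 mm

σ_allow = 936/2.95 = 317.3 MPa.
Required area A = F/σ_allow = 965000/317.3 = 3041 mm².
t = A/w = 3041/113 = 26.92 mm.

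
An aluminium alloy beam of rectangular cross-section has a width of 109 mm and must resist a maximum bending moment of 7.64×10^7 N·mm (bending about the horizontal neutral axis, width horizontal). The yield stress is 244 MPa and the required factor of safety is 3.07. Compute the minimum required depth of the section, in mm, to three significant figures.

σ_allow = 244/3.07 = 79.48 MPa.
For a rectangular section σ = 6M/(bh²), so h² = 6M/(b σ_allow) = 6×7.6400×10^7/(109×79.48) = 52910 mm².
h = 230.0 mm.

h = 230 mm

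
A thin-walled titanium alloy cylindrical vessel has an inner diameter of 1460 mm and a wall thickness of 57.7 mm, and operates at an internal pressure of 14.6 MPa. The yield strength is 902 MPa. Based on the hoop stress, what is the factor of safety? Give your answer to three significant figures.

n = 4.88

σ_h = pD/(2t) = 14.6×1460/(2×57.7) = 184.7 MPa.
n = 902/184.7 = 4.883.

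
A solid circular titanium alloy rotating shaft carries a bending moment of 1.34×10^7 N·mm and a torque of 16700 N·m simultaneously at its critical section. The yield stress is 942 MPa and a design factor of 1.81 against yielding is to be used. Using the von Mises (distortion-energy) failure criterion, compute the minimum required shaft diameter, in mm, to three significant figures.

σ_allow = σ_y/n = 942/1.81 = 520.4 MPa.
For a solid shaft σ_b = 32M/(πd³) and τ = 16T/(πd³), so the von Mises stress is σ' = (16/πd³)·√(4M²+3T²).
√(4M²+3T²) = √(4×(1.340×10^7)² + 3×(1.670×10^7)²) = 3.943×10^7 N·mm.
d³ = 16×3.943×10^7/(π×520.4) = 385900 mm³.
d = 72.80 mm.

d = 72.8 mm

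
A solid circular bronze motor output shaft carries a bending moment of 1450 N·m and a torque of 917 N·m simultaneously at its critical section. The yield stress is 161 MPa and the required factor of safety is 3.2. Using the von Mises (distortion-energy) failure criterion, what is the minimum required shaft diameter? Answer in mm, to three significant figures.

σ_allow = σ_y/n = 161/3.2 = 50.31 MPa.
For a solid shaft σ_b = 32M/(πd³) and τ = 16T/(πd³), so the von Mises stress is σ' = (16/πd³)·√(4M²+3T²).
√(4M²+3T²) = √(4×(1.450×10^6)² + 3×(917000)²) = 3.306×10^6 N·mm.
d³ = 16×3.306×10^6/(π×50.31) = 334700 mm³.
d = 69.43 mm.

d = 69.4 mm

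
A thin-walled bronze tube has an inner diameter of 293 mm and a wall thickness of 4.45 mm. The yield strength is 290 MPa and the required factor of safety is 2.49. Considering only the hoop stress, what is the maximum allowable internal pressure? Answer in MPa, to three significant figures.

σ_allow = 290/2.49 = 116.5 MPa.
σ_h = pD/(2t) → p_allow = 2σ_allow t/D = 2×116.5×4.45/293 = 3.538 MPa.

p_allow = 3.54 MPa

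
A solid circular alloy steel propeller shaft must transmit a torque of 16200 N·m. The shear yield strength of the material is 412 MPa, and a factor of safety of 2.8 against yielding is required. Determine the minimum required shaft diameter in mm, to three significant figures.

Allowable shear stress τ_allow = 412/2.8 = 147.1 MPa.
For a solid shaft τ = 16T/(πd³), so d³ = 16T/(π τ_allow) = 16×1.6200×10^7/(π×147.1) = 560700 mm³.
d = (560700)^(1/3) = 82.46 mm.

d = 82.5 mm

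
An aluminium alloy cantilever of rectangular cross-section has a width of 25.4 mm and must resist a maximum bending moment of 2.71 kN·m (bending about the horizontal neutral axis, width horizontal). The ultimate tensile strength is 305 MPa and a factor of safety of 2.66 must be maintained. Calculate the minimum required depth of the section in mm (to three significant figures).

σ_allow = 305/2.66 = 114.7 MPa.
For a rectangular section σ = 6M/(bh²), so h² = 6M/(b σ_allow) = 6×2710000/(25.4×114.7) = 5583 mm².
h = 74.72 mm.

h = 74.7 mm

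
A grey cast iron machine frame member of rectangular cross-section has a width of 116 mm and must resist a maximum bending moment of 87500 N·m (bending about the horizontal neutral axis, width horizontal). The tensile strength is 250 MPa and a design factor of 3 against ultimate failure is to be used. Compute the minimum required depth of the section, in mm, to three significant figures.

h = 233 mm

σ_allow = 250/3 = 83.33 MPa.
For a rectangular section σ = 6M/(bh²), so h² = 6M/(b σ_allow) = 6×8.7500×10^7/(116×83.33) = 54310 mm².
h = 233.0 mm.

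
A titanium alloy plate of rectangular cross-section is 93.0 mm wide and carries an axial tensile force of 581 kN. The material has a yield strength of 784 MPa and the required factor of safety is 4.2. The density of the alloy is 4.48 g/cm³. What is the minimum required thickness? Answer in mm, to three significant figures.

σ_allow = 784/4.2 = 186.7 MPa.
Required area A = F/σ_allow = 581000/186.7 = 3112 mm².
t = A/w = 3112/93.0 = 33.47 mm.

t = 33.5 mm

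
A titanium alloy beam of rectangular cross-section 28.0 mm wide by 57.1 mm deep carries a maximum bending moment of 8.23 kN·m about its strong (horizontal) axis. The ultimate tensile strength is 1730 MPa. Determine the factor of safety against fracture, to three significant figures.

Section modulus S = bh²/6 = 28.0×57.1²/6 = 15220 mm³.
σ = M/S = 8230000/15220 = 540.9 MPa.
n = 1730/540.9 = 3.198.

n = 3.20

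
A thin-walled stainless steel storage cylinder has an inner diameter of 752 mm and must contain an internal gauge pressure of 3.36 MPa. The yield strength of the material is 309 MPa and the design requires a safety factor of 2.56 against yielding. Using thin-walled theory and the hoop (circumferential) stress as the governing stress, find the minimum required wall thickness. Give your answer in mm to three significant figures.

σ_allow = 309/2.56 = 120.7 MPa.
Hoop stress σ_h = pD/(2t), so t = pD/(2σ_allow) = 3.36×752/(2×120.7) = 10.47 mm.

t = 10.5 mm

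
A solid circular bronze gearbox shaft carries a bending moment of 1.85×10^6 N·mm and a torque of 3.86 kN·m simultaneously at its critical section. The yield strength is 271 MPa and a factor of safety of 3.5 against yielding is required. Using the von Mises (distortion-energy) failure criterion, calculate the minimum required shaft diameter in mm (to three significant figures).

d = 79.5 mm

σ_allow = σ_y/n = 271/3.5 = 77.43 MPa.
For a solid shaft σ_b = 32M/(πd³) and τ = 16T/(πd³), so the von Mises stress is σ' = (16/πd³)·√(4M²+3T²).
√(4M²+3T²) = √(4×(1.850×10^6)² + 3×(3.860×10^6)²) = 7.641×10^6 N·mm.
d³ = 16×7.641×10^6/(π×77.43) = 502600 mm³.
d = 79.51 mm.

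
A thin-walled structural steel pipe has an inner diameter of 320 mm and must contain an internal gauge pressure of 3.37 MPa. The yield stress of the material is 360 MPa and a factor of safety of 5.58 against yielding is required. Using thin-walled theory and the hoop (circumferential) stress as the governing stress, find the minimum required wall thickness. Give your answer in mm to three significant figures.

σ_allow = 360/5.58 = 64.52 MPa.
Hoop stress σ_h = pD/(2t), so t = pD/(2σ_allow) = 3.37×320/(2×64.52) = 8.358 mm.

t = 8.36 mm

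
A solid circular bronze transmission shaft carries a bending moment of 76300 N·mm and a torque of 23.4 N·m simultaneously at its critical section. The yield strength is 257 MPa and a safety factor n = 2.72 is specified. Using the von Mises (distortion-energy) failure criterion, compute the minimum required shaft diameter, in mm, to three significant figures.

d = 20.4 mm

σ_allow = σ_y/n = 257/2.72 = 94.49 MPa.
For a solid shaft σ_b = 32M/(πd³) and τ = 16T/(πd³), so the von Mises stress is σ' = (16/πd³)·√(4M²+3T²).
√(4M²+3T²) = √(4×(76300)² + 3×(23400)²) = 157900 N·mm.
d³ = 16×157900/(π×94.49) = 8511 mm³.
d = 20.42 mm.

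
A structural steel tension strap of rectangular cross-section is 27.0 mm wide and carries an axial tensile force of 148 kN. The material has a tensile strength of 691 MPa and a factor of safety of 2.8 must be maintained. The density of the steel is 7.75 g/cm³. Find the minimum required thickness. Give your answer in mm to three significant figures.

σ_allow = 691/2.8 = 246.8 MPa.
Required area A = F/σ_allow = 148000/246.8 = 599.7 mm².
t = A/w = 599.7/27.0 = 22.21 mm.

t = 22.2 mm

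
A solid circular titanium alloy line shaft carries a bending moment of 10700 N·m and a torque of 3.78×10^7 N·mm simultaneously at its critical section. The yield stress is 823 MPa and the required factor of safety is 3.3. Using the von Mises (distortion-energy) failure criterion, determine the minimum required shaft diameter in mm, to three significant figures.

σ_allow = σ_y/n = 823/3.3 = 249.4 MPa.
For a solid shaft σ_b = 32M/(πd³) and τ = 16T/(πd³), so the von Mises stress is σ' = (16/πd³)·√(4M²+3T²).
√(4M²+3T²) = √(4×(1.070×10^7)² + 3×(3.780×10^7)²) = 6.888×10^7 N·mm.
d³ = 16×6.888×10^7/(π×249.4) = 1.407×10^6 mm³.
d = 112.0 mm.

d = 112 mm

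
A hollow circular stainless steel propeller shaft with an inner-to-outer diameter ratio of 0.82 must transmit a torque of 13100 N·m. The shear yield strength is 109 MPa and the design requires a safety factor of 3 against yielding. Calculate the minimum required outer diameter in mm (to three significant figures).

τ_allow = 109/3 = 36.33 MPa.
For a hollow shaft τ = 16T/[πd_o³(1−k⁴)] with k = 0.82, so 1−k⁴ = 0.5479.
d_o³ = 16T/[π τ_allow (1−k⁴)] = 16×1.3100×10^7/(π×36.33×0.5479) = 3.352×10^6 mm³.
d_o = 149.7 mm.

d_o = 150 mm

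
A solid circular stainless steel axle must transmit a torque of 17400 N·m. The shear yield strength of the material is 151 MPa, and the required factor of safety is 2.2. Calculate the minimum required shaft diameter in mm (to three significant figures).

d = 109 mm

Allowable shear stress τ_allow = 151/2.2 = 68.64 MPa.
For a solid shaft τ = 16T/(πd³), so d³ = 16T/(π τ_allow) = 16×1.7400×10^7/(π×68.64) = 1.291×10^6 mm³.
d = (1.291×10^6)^(1/3) = 108.9 mm.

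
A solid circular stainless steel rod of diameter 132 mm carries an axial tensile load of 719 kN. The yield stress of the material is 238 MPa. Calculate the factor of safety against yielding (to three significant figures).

n = 4.53

A = πd²/4 = 13680 mm².
σ = F/A = 719000/13680 = 52.54 MPa.
n = 238/52.54 = 4.530.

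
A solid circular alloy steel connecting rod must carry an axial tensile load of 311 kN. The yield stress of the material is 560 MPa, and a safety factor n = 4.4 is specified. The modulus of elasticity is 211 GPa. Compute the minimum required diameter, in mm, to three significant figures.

d = 55.8 mm

Allowable stress σ_allow = 560/4.4 = 127.3 MPa.
Required area A = F/σ_allow = 311000/127.3 = 2444 mm².
A = πd²/4 → d = √(4A/π) = 55.78 mm.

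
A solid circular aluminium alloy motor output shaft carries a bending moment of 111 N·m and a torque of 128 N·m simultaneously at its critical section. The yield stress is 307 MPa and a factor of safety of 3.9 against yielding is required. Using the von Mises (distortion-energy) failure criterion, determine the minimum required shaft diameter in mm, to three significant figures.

σ_allow = σ_y/n = 307/3.9 = 78.72 MPa.
For a solid shaft σ_b = 32M/(πd³) and τ = 16T/(πd³), so the von Mises stress is σ' = (16/πd³)·√(4M²+3T²).
√(4M²+3T²) = √(4×(111000)² + 3×(128000)²) = 313700 N·mm.
d³ = 16×313700/(π×78.72) = 20300 mm³.
d = 27.28 mm.

d = 27.3 mm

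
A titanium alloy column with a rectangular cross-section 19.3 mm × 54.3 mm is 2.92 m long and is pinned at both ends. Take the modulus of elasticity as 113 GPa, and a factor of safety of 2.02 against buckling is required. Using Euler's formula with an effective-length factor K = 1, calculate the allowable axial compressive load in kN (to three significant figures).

P_allow = 2.11 kN

Buckling occurs about the weak axis: I_min = h·b³/12 = 54.3×19.3³/12 = 32530 mm⁴ (b = 19.3 mm is the smaller dimension).
Effective length L_e = KL = 1×2.92 m = 2920 mm.
Euler critical load P_cr = π²EI/L_e² = π²×113000×32530/2920² = 4255 N.
P_allow = P_cr/n = 4255/2.02 = 2106 N.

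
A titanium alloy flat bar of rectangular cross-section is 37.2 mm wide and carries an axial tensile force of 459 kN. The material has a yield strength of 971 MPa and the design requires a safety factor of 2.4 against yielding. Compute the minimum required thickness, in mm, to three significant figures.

t = 30.5 mm

σ_allow = 971/2.4 = 404.6 MPa.
Required area A = F/σ_allow = 459000/404.6 = 1135 mm².
t = A/w = 1135/37.2 = 30.50 mm.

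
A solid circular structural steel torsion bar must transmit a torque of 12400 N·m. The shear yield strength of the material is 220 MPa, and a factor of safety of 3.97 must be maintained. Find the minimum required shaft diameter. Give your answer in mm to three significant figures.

Allowable shear stress τ_allow = 220/3.97 = 55.42 MPa.
For a solid shaft τ = 16T/(πd³), so d³ = 16T/(π τ_allow) = 16×1.2400×10^7/(π×55.42) = 1.140×10^6 mm³.
d = (1.140×10^6)^(1/3) = 104.5 mm.

d = 104 mm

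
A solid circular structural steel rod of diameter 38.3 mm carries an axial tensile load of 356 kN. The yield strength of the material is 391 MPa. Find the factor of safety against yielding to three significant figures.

A = πd²/4 = 1152 mm².
σ = F/A = 356000/1152 = 309.0 MPa.
n = 391/309.0 = 1.265.

n = 1.27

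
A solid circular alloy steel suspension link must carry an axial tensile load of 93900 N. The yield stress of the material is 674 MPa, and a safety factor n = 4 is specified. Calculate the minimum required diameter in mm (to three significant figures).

Allowable stress σ_allow = 674/4 = 168.5 MPa.
Required area A = F/σ_allow = 93900/168.5 = 557.3 mm².
A = πd²/4 → d = √(4A/π) = 26.64 mm.

d = 26.6 mm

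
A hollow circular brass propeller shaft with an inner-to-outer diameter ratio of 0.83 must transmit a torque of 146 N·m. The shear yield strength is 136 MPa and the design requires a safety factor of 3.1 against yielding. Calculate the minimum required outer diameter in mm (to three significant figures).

τ_allow = 136/3.1 = 43.87 MPa.
For a hollow shaft τ = 16T/[πd_o³(1−k⁴)] with k = 0.83, so 1−k⁴ = 0.5254.
d_o³ = 16T/[π τ_allow (1−k⁴)] = 16×146000/(π×43.87×0.5254) = 32260 mm³.
d_o = 31.83 mm.

d_o = 31.8 mm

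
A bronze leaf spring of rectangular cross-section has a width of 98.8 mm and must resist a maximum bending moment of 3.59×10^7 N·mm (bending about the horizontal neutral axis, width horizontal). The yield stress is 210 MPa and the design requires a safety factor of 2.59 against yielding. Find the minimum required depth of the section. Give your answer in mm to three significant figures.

h = 164 mm

σ_allow = 210/2.59 = 81.08 MPa.
For a rectangular section σ = 6M/(bh²), so h² = 6M/(b σ_allow) = 6×3.5900×10^7/(98.8×81.08) = 26890 mm².
h = 164.0 mm.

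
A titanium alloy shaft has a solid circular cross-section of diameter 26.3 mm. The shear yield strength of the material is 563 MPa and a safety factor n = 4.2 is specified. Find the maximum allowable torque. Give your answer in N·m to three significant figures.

T_allow = 479 N·m

τ_allow = 563/4.2 = 134.0 MPa.
For a solid shaft T_allow = τ_allow·πd³/16; πd³/16 = π×26.3³/16 = 3572 mm³.
T_allow = 134.0×3572 = 478800 N·mm = 478.8 N·m.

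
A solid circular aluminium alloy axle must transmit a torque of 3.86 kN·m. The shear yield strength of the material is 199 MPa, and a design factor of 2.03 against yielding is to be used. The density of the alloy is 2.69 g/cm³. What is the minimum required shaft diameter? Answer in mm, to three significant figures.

Allowable shear stress τ_allow = 199/2.03 = 98.03 MPa.
For a solid shaft τ = 16T/(πd³), so d³ = 16T/(π τ_allow) = 16×3860000/(π×98.03) = 200500 mm³.
d = (200500)^(1/3) = 58.53 mm.

d = 58.5 mm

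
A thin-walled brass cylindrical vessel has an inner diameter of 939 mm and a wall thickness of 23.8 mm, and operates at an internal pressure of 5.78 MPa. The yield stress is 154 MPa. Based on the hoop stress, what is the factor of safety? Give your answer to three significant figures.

n = 1.35

σ_h = pD/(2t) = 5.78×939/(2×23.8) = 114.0 MPa.
n = 154/114.0 = 1.351.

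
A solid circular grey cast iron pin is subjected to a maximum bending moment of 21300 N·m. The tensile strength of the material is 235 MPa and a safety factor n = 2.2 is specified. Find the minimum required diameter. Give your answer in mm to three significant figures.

d = 127 mm

σ_allow = 235/2.2 = 106.8 MPa.
For a solid circular section σ = 32M/(πd³), so d³ = 32M/(π σ_allow) = 32×2.1300×10^7/(π×106.8) = 2.031×10^6 mm³.
d = 126.6 mm.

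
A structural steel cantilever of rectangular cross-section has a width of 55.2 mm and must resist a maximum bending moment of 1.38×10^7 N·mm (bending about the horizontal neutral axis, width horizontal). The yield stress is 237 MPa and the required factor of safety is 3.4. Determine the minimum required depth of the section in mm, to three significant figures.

h = 147 mm

σ_allow = 237/3.4 = 69.71 MPa.
For a rectangular section σ = 6M/(bh²), so h² = 6M/(b σ_allow) = 6×1.3800×10^7/(55.2×69.71) = 21520 mm².
h = 146.7 mm.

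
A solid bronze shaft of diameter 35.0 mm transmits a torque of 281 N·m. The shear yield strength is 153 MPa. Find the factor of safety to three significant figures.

τ = 16T/(πd³) = 16×281000/(π×35.0³) = 33.38 MPa.
n = τ_limit/τ = 153/33.38 = 4.584.

n = 4.58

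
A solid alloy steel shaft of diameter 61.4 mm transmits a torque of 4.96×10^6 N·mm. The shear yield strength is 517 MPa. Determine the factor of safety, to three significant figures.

τ = 16T/(πd³) = 16×4960000/(π×61.4³) = 109.1 MPa.
n = τ_limit/τ = 517/109.1 = 4.737.

n = 4.74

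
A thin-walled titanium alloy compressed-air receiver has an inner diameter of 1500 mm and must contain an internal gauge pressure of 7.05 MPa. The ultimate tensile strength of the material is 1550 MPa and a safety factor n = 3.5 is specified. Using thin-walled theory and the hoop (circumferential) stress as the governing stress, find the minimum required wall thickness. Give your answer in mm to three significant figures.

t = 11.9 mm

σ_allow = 1550/3.5 = 442.9 MPa.
Hoop stress σ_h = pD/(2t), so t = pD/(2σ_allow) = 7.05×1500/(2×442.9) = 11.94 mm.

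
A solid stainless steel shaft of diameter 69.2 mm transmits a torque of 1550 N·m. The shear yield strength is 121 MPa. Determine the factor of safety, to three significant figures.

τ = 16T/(πd³) = 16×1550000/(π×69.2³) = 23.82 MPa.
n = τ_limit/τ = 121/23.82 = 5.079.

n = 5.08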